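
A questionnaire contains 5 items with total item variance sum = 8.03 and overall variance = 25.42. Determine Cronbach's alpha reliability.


alpha = (k/(k-1)) * (1 - sum(si^2)/s_total^2)
= (5/4) * (1 - 8.03/25.42)
alpha = 0.8551

0.8551


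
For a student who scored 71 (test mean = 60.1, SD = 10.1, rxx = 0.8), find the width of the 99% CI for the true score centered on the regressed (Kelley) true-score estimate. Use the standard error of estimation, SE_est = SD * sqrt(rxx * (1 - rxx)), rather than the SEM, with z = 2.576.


True score estimate = 0.8*71 + 0.2*60.1 = 68.82
SE_est = SD * sqrt(rxx * (1 - rxx)) = 10.1 * sqrt(0.8 * 0.2) = 10.1 * sqrt(0.16) = 4.04
CI = T_est +/- z * SE_est, so width = 2 * z * SE_est = 2 * 2.576 * 4.04
Width = 20.8141

20.8141


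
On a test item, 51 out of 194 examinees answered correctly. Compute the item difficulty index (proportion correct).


Item difficulty p = number correct / total examinees
p = 51 / 194
p = 0.2629

0.2629


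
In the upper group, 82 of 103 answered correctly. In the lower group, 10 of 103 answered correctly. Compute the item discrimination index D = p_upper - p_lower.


p_upper = 82/103 = 0.7961
p_lower = 10/103 = 0.0971
D = 0.7961 - 0.0971 = 0.699

0.699


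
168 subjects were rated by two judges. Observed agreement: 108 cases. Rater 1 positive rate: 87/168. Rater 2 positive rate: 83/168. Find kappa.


P_o = 108/168 = 0.642857
P_e = (87*83 + 81*85) / 28224 = 0.499787
kappa = (P_o - P_e) / (1 - P_e)
kappa = (0.642857 - 0.499787) / (1 - 0.499787)
kappa = 0.286

0.286


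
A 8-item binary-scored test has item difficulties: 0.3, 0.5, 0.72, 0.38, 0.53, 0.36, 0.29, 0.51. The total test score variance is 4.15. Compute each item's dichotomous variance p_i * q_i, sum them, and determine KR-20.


For each item, compute p_i * q_i:
  Item 1: 0.3 * 0.7 = 0.21
  Item 2: 0.5 * 0.5 = 0.25
  Item 3: 0.72 * 0.28 = 0.2016
  Item 4: 0.38 * 0.62 = 0.2356
  Item 5: 0.53 * 0.47 = 0.2491
  Item 6: 0.36 * 0.64 = 0.2304
  Item 7: 0.29 * 0.71 = 0.2059
  Item 8: 0.51 * 0.49 = 0.2499
Sum(p_i * q_i) = 0.21 + 0.25 + 0.2016 + 0.2356 + 0.2491 + 0.2304 + 0.2059 + 0.2499 = 1.8325
KR-20 = (k/(k-1)) * (1 - Sum(p_i*q_i) / Var_total)
= (8/7) * (1 - 1.8325/4.15)
= 1.1429 * 0.5584
KR-20 = 0.6382

0.6382


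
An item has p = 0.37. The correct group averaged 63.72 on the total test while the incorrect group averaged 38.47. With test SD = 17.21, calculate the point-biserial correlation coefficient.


q = 1 - p = 0.63
rpb = ((M1 - M0) / SD) * sqrt(p * q)
rpb = ((63.72 - 38.47) / 17.21) * sqrt(0.37 * 0.63)
rpb = 0.7084

0.7084


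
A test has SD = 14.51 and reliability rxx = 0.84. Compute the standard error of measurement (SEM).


SEM = SD * sqrt(1 - rxx)
SEM = 14.51 * sqrt(1 - 0.84)
SEM = 14.51 * sqrt(0.16) = 14.51 * 0.4
SEM = 5.804

5.804


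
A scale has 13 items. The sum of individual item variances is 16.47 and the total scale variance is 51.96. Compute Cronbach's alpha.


alpha = (k/(k-1)) * (1 - sum(si^2)/s_total^2)
= (13/12) * (1 - 16.47/51.96)
alpha = 0.7399

0.7399


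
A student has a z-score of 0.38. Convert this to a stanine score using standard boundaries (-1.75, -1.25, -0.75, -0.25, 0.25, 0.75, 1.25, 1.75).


Stanine boundaries: [-1.75, -1.25, -0.75, -0.25, 0.25, 0.75, 1.25, 1.75]
z = 0.38
Check each boundary:
  z >= -1.75 -> could be stanine 2
  z >= -1.25 -> could be stanine 3
  z >= -0.75 -> could be stanine 4
  z >= -0.25 -> could be stanine 5
  z >= 0.25 -> could be stanine 6
  z < 0.75
  z < 1.25
  z < 1.75
Highest qualifying boundary gives stanine = 6

6


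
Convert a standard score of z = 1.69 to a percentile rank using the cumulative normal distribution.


CDF(z) = 0.5 * (1 + erf(z/sqrt(2)))
erf(1.195) = 0.909
CDF = 0.9545
Percentile rank = 0.9545 * 100 = 95.45

95.45


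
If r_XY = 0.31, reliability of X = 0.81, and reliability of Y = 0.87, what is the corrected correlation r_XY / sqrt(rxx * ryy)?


r_corrected = rxy / sqrt(rxx * ryy)
= 0.31 / sqrt(0.81 * 0.87)
= 0.31 / sqrt(0.7047)
= 0.31 / 0.839464
r_corrected = 0.3693

0.3693


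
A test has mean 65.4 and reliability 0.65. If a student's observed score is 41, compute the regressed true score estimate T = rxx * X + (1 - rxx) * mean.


T_est = rxx * X + (1 - rxx) * mean
T_est = 0.65 * 41 + 0.35 * 65.4
T_est = 26.65 + 22.89
T_est = 49.54

49.54


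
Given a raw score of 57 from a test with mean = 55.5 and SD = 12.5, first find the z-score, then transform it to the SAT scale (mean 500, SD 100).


z = (X - mean) / SD = (57 - 55.5) / 12.5
z = 1.5 / 12.5
z = 0.12
SAT-scale = SAT = 500 + 100z
Carry z at full precision (z = 1.5 / 12.5) into the conversion:
SAT-scale = 500 + 100 * (1.5 / 12.5) = 500 + 150 / 12.5
SAT-scale = 500 + 12.0
SAT-scale = 512.0

512.0


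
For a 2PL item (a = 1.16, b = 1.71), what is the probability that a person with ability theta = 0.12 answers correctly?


a*(theta - b) = 1.16 * (0.12 - 1.71) = -1.8444
exp(--1.8444) = 6.3243
P = 1 / (1 + 6.3243)
P = 0.1365

0.1365


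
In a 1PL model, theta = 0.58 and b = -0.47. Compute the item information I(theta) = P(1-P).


P = 1/(1+exp(-(0.58--0.47))) = 0.7408
I = P*(1-P) = 0.7408 * 0.2592
I = 0.192

0.192


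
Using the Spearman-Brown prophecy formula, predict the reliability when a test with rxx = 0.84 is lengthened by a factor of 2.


r_new = (n * rxx) / (1 + (n-1) * rxx)
r_new = (2 * 0.84) / (1 + 1 * 0.84)
r_new = 1.68 / 1.84
r_new = 0.913

0.913


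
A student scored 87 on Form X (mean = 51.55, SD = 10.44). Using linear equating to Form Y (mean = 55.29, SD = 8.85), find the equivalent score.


slope = SD_Y / SD_X = 8.85 / 10.44 ~ 0.8477
intercept = mean_Y - slope * mean_X = 55.29 - (8.85 / 10.44) * 51.55 ~ 11.591
Y = slope * X + intercept. To avoid rounding drift from the rounded slope/intercept, evaluate the equivalent form Y = mean_Y + SD_Y * (X - mean_X) / SD_X at full precision:
Y = 55.29 + 8.85 * (87 - 51.55) / 10.44
Y = 55.29 + 8.85 * 35.45 / 10.44
Y = 55.29 + 313.7325 / 10.44
Y = 55.29 + 30.051
Y = 85.341

85.341


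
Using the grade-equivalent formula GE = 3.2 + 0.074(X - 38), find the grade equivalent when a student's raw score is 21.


raw - median = 21 - 38 = -17
slope * diff = 0.074 * -17 = -1.258
GE = 3.2 + -1.258
GE = 1.942

1.942


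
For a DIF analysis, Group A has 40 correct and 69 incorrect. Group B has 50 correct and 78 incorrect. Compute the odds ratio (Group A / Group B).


Odds_A = 40/69 = 0.5797
Odds_B = 50/78 = 0.641
OR = Odds_A / Odds_B = 0.5797 / 0.641
Exactly, OR = (40 * 78) / (69 * 50) = 3120 / 3450
OR = 0.9043

0.9043


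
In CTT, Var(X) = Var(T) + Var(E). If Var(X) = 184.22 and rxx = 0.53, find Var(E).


var_true = rxx * var_obs = 0.53 * 184.22 = 97.6366
var_error = var_obs - var_true
var_error = 184.22 - 97.6366
var_error = 86.5834

86.5834


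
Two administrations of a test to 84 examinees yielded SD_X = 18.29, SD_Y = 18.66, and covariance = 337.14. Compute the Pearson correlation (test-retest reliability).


r = cov(X,Y) / (SD_X * SD_Y)
r = 337.14 / (18.29 * 18.66)
r = 337.14 / 341.2914
r = 0.9878

0.9878


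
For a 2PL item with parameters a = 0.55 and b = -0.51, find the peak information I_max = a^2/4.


For 2PL, max info at theta = b = -0.51
I_max = a^2 / 4 = 0.55^2 / 4
= 0.3025 / 4
I_max = 0.0756

0.0756


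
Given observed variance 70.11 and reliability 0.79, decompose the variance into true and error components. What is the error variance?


var_true = rxx * var_obs = 0.79 * 70.11 = 55.3869
var_error = var_obs - var_true
var_error = 70.11 - 55.3869
var_error = 14.7231

14.7231


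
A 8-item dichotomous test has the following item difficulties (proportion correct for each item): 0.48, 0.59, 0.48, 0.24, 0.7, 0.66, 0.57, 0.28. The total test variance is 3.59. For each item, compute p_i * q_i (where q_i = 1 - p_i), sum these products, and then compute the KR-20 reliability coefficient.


For each item, compute p_i * q_i:
  Item 1: 0.48 * 0.52 = 0.2496
  Item 2: 0.59 * 0.41 = 0.2419
  Item 3: 0.48 * 0.52 = 0.2496
  Item 4: 0.24 * 0.76 = 0.1824
  Item 5: 0.7 * 0.3 = 0.21
  Item 6: 0.66 * 0.34 = 0.2244
  Item 7: 0.57 * 0.43 = 0.2451
  Item 8: 0.28 * 0.72 = 0.2016
Sum(p_i * q_i) = 0.2496 + 0.2419 + 0.2496 + 0.1824 + 0.21 + 0.2244 + 0.2451 + 0.2016 = 1.8046
KR-20 = (k/(k-1)) * (1 - Sum(p_i*q_i) / Var_total)
= (8/7) * (1 - 1.8046/3.59)
= 1.1429 * 0.4973
KR-20 = 0.5684

0.5684


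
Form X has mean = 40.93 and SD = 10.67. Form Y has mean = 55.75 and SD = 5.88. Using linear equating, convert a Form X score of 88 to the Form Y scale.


slope = SD_Y / SD_X = 5.88 / 10.67 ~ 0.5511
intercept = mean_Y - slope * mean_X = 55.75 - (5.88 / 10.67) * 40.93 ~ 33.1944
Y = slope * X + intercept. To avoid rounding drift from the rounded slope/intercept, evaluate the equivalent form Y = mean_Y + SD_Y * (X - mean_X) / SD_X at full precision:
Y = 55.75 + 5.88 * (88 - 40.93) / 10.67
Y = 55.75 + 5.88 * 47.07 / 10.67
Y = 55.75 + 276.7716 / 10.67
Y = 55.75 + 25.9392
Y = 81.6892

81.6892


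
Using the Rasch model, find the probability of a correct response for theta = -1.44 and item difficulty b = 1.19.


theta - b = -1.44 - 1.19 = -2.63
exp(-(theta - b)) = exp(2.63) = 13.8738
P = 1 / (1 + 13.8738)
P = 0.0672

0.0672


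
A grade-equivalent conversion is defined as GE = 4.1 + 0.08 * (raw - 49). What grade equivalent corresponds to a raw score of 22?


raw - median = 22 - 49 = -27
slope * diff = 0.08 * -27 = -2.16
GE = 4.1 + -2.16
GE = 1.94

1.94


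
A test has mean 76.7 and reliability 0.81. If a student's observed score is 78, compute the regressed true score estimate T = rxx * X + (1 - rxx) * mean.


T_est = rxx * X + (1 - rxx) * mean
T_est = 0.81 * 78 + 0.19 * 76.7
T_est = 63.18 + 14.573
T_est = 77.753

77.753


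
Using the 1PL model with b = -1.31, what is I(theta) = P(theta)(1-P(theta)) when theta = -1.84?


P = 1/(1+exp(-(-1.84--1.31))) = 0.3705
I = P*(1-P) = 0.3705 * 0.6295
I = 0.2332

0.2332


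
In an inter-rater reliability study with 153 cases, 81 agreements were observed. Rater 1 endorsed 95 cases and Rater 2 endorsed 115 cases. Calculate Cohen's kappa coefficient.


P_o = 81/153 = 0.529412
P_e = (95*115 + 58*38) / 23409 = 0.560853
kappa = (P_o - P_e) / (1 - P_e)
kappa = (0.529412 - 0.560853) / (1 - 0.560853)
kappa = -0.0716

-0.0716


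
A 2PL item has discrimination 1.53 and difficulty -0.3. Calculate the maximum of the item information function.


For 2PL, max info at theta = b = -0.3
I_max = a^2 / 4 = 1.53^2 / 4
= 2.3409 / 4
I_max = 0.5852

0.5852


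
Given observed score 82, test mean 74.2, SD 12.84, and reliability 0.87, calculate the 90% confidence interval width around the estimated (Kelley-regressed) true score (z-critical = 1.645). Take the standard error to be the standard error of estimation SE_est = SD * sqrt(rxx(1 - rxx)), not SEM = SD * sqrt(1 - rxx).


True score estimate = 0.87*82 + 0.13*74.2 = 80.986
SE_est = SD * sqrt(rxx * (1 - rxx)) = 12.84 * sqrt(0.87 * 0.13) = 12.84 * sqrt(0.1131) = 4.318136
CI = T_est +/- z * SE_est, so width = 2 * z * SE_est = 2 * 1.645 * 4.318136
Width = 14.2067

14.2067


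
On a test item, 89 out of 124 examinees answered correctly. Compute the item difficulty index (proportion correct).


Item difficulty p = number correct / total examinees
p = 89 / 124
p = 0.7177

0.7177


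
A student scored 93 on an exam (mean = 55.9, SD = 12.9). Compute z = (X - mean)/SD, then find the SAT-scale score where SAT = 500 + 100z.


z = (X - mean) / SD = (93 - 55.9) / 12.9
z = 37.1 / 12.9
z = 2.876
SAT-scale = SAT = 500 + 100z
Carry z at full precision (z = 37.1 / 12.9) into the conversion:
SAT-scale = 500 + 100 * (37.1 / 12.9) = 500 + 3710 / 12.9
SAT-scale = 500 + 287.5969
SAT-scale = 787.5969

787.5969


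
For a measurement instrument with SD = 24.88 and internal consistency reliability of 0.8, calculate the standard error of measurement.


SEM = SD * sqrt(1 - rxx)
SEM = 24.88 * sqrt(1 - 0.8)
SEM = 24.88 * sqrt(0.2) = 24.88 * 0.447214
SEM = 11.1267

11.1267


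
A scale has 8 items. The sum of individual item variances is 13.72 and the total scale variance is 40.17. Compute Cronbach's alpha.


alpha = (k/(k-1)) * (1 - sum(si^2)/s_total^2)
= (8/7) * (1 - 13.72/40.17)
alpha = 0.7525

0.7525


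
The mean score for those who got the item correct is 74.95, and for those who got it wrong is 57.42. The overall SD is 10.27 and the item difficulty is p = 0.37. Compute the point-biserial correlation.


q = 1 - p = 0.63
rpb = ((M1 - M0) / SD) * sqrt(p * q)
rpb = ((74.95 - 57.42) / 10.27) * sqrt(0.37 * 0.63)
rpb = 0.8241

0.8241


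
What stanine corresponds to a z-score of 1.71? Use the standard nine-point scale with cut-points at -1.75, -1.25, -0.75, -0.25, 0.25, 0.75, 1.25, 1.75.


Stanine boundaries: [-1.75, -1.25, -0.75, -0.25, 0.25, 0.75, 1.25, 1.75]
z = 1.71
Check each boundary:
  z >= -1.75 -> could be stanine 2
  z >= -1.25 -> could be stanine 3
  z >= -0.75 -> could be stanine 4
  z >= -0.25 -> could be stanine 5
  z >= 0.25 -> could be stanine 6
  z >= 0.75 -> could be stanine 7
  z >= 1.25 -> could be stanine 8
  z < 1.75
Highest qualifying boundary gives stanine = 8

8


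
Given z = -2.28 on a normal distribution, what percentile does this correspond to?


CDF(z) = 0.5 * (1 + erf(z/sqrt(2)))
erf(-1.6122) = -0.9774
CDF = 0.0113
Percentile rank = 0.0113 * 100 = 1.13

1.13


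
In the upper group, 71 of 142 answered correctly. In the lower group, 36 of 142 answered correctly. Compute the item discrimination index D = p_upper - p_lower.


p_upper = 71/142 = 0.5
p_lower = 36/142 = 0.2535
D = 0.5 - 0.2535 = 0.2465

0.2465


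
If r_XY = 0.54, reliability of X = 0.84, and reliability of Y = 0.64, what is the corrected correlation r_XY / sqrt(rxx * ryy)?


r_corrected = rxy / sqrt(rxx * ryy)
= 0.54 / sqrt(0.84 * 0.64)
= 0.54 / sqrt(0.5376)
= 0.54 / 0.733212
r_corrected = 0.7365

0.7365


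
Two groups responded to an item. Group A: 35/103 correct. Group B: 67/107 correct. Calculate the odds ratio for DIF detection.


Odds_A = 35/68 = 0.5147
Odds_B = 67/40 = 1.675
OR = Odds_A / Odds_B = 0.5147 / 1.675
Exactly, OR = (35 * 40) / (68 * 67) = 1400 / 4556
OR = 0.3073

0.3073


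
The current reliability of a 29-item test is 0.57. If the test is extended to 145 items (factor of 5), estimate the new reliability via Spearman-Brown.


r_new = (n * rxx) / (1 + (n-1) * rxx)
r_new = (5 * 0.57) / (1 + 4 * 0.57)
r_new = 2.85 / 3.28
r_new = 0.8689

0.8689


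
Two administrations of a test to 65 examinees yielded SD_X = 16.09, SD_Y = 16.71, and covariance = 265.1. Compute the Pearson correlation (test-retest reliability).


r = cov(X,Y) / (SD_X * SD_Y)
r = 265.1 / (16.09 * 16.71)
r = 265.1 / 268.8639
r = 0.986

0.986


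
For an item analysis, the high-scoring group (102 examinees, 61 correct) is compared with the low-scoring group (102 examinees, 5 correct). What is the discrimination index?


p_upper = 61/102 = 0.598
p_lower = 5/102 = 0.049
D = 0.598 - 0.049 = 0.549

0.549


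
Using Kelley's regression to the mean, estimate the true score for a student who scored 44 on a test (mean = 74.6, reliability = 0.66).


T_est = rxx * X + (1 - rxx) * mean
T_est = 0.66 * 44 + 0.34 * 74.6
T_est = 29.04 + 25.364
T_est = 54.404

54.404


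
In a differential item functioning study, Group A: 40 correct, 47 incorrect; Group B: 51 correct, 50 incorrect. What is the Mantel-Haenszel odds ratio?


Odds_A = 40/47 = 0.8511
Odds_B = 51/50 = 1.02
OR = Odds_A / Odds_B = 0.8511 / 1.02
Exactly, OR = (40 * 50) / (47 * 51) = 2000 / 2397
OR = 0.8344

0.8344


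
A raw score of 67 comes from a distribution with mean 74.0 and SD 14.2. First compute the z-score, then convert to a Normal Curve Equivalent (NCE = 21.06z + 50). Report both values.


z = (X - mean) / SD = (67 - 74.0) / 14.2
z = -7.0 / 14.2
z = -0.493
NCE = NCE = 21.06z + 50
Carry z at full precision (z = -7.0 / 14.2) into the conversion:
NCE = 21.06 * (-7.0 / 14.2) + 50 = -147.42 / 14.2 + 50
NCE = -10.3817 + 50
NCE = 39.6183

39.6183


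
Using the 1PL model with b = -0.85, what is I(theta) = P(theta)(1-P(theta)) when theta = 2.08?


P = 1/(1+exp(-(2.08--0.85))) = 0.9493
I = P*(1-P) = 0.9493 * 0.0507
I = 0.0481

0.0481


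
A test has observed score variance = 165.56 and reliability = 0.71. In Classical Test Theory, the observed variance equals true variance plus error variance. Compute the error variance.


var_true = rxx * var_obs = 0.71 * 165.56 = 117.5476
var_error = var_obs - var_true
var_error = 165.56 - 117.5476
var_error = 48.0124

48.0124


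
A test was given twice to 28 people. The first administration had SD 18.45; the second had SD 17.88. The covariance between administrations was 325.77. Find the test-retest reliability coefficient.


r = cov(X,Y) / (SD_X * SD_Y)
r = 325.77 / (18.45 * 17.88)
r = 325.77 / 329.886
r = 0.9875

0.9875


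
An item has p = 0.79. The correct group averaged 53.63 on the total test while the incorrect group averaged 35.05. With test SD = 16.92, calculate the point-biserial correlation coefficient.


q = 1 - p = 0.21
rpb = ((M1 - M0) / SD) * sqrt(p * q)
rpb = ((53.63 - 35.05) / 16.92) * sqrt(0.79 * 0.21)
rpb = 0.4473

0.4473


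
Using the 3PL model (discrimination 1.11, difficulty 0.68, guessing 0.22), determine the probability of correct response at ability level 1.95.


logit = 1.11*(1.95 - 0.68) = 1.4097
P* = 1/(1 + exp(-1.4097)) = 0.8037
P = 0.22 + (1 - 0.22) * 0.8037
P = 0.8469

0.8469


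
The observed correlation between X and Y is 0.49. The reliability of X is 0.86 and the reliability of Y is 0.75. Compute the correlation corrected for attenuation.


r_corrected = rxy / sqrt(rxx * ryy)
= 0.49 / sqrt(0.86 * 0.75)
= 0.49 / sqrt(0.645)
= 0.49 / 0.803119
r_corrected = 0.6101

0.6101


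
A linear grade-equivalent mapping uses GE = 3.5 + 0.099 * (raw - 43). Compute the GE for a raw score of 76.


raw - median = 76 - 43 = 33
slope * diff = 0.099 * 33 = 3.267
GE = 3.5 + 3.267
GE = 6.767

6.767


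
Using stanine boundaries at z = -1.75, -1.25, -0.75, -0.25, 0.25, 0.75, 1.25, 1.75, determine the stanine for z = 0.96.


Stanine boundaries: [-1.75, -1.25, -0.75, -0.25, 0.25, 0.75, 1.25, 1.75]
z = 0.96
Check each boundary:
  z >= -1.75 -> could be stanine 2
  z >= -1.25 -> could be stanine 3
  z >= -0.75 -> could be stanine 4
  z >= -0.25 -> could be stanine 5
  z >= 0.25 -> could be stanine 6
  z >= 0.75 -> could be stanine 7
  z < 1.25
  z < 1.75
Highest qualifying boundary gives stanine = 7

7


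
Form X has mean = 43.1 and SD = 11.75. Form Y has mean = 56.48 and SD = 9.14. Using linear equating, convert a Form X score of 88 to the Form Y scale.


slope = SD_Y / SD_X = 9.14 / 11.75 ~ 0.7779
intercept = mean_Y - slope * mean_X = 56.48 - (9.14 / 11.75) * 43.1 ~ 22.9537
Y = slope * X + intercept. To avoid rounding drift from the rounded slope/intercept, evaluate the equivalent form Y = mean_Y + SD_Y * (X - mean_X) / SD_X at full precision:
Y = 56.48 + 9.14 * (88 - 43.1) / 11.75
Y = 56.48 + 9.14 * 44.9 / 11.75
Y = 56.48 + 410.386 / 11.75
Y = 56.48 + 34.9265
Y = 91.4065

91.4065


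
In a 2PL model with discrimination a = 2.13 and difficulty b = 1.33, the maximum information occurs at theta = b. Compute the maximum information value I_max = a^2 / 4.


For 2PL, max info at theta = b = 1.33
I_max = a^2 / 4 = 2.13^2 / 4
= 4.5369 / 4
I_max = 1.1342

1.1342


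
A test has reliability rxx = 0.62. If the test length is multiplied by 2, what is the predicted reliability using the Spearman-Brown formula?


r_new = (n * rxx) / (1 + (n-1) * rxx)
r_new = (2 * 0.62) / (1 + 1 * 0.62)
r_new = 1.24 / 1.62
r_new = 0.7654

0.7654


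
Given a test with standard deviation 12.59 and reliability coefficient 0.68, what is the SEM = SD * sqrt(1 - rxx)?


SEM = SD * sqrt(1 - rxx)
SEM = 12.59 * sqrt(1 - 0.68)
SEM = 12.59 * sqrt(0.32) = 12.59 * 0.565685
SEM = 7.122

7.122


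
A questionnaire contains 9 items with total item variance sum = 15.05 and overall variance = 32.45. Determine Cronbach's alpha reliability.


alpha = (k/(k-1)) * (1 - sum(si^2)/s_total^2)
= (9/8) * (1 - 15.05/32.45)
alpha = 0.6032

0.6032


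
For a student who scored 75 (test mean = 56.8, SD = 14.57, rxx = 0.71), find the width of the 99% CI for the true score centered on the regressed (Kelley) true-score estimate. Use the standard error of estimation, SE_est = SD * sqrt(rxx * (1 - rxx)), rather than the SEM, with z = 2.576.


True score estimate = 0.71*75 + 0.29*56.8 = 69.722
SE_est = SD * sqrt(rxx * (1 - rxx)) = 14.57 * sqrt(0.71 * 0.29) = 14.57 * sqrt(0.2059) = 6.611313
CI = T_est +/- z * SE_est, so width = 2 * z * SE_est = 2 * 2.576 * 6.611313
Width = 34.0615

34.0615


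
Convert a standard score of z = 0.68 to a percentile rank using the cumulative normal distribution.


CDF(z) = 0.5 * (1 + erf(z/sqrt(2)))
erf(0.4808) = 0.5035
CDF = 0.7517
Percentile rank = 0.7517 * 100 = 75.17

75.17


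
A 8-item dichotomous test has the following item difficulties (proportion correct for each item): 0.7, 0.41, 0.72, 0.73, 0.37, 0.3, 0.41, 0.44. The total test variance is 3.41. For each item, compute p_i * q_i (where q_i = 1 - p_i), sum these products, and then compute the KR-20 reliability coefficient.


For each item, compute p_i * q_i:
  Item 1: 0.7 * 0.3 = 0.21
  Item 2: 0.41 * 0.59 = 0.2419
  Item 3: 0.72 * 0.28 = 0.2016
  Item 4: 0.73 * 0.27 = 0.1971
  Item 5: 0.37 * 0.63 = 0.2331
  Item 6: 0.3 * 0.7 = 0.21
  Item 7: 0.41 * 0.59 = 0.2419
  Item 8: 0.44 * 0.56 = 0.2464
Sum(p_i * q_i) = 0.21 + 0.2419 + 0.2016 + 0.1971 + 0.2331 + 0.21 + 0.2419 + 0.2464 = 1.782
KR-20 = (k/(k-1)) * (1 - Sum(p_i*q_i) / Var_total)
= (8/7) * (1 - 1.782/3.41)
= 1.1429 * 0.4774
KR-20 = 0.5456

0.5456


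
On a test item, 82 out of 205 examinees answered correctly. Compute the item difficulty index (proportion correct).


Item difficulty p = number correct / total examinees
p = 82 / 205
p = 0.4

0.4


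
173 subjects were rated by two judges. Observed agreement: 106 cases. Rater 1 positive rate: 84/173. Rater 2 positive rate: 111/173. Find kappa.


P_o = 106/173 = 0.612717
P_e = (84*111 + 89*62) / 29929 = 0.495907
kappa = (P_o - P_e) / (1 - P_e)
kappa = (0.612717 - 0.495907) / (1 - 0.495907)
kappa = 0.2317

0.2317


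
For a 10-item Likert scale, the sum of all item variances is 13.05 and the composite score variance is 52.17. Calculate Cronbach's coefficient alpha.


alpha = (k/(k-1)) * (1 - sum(si^2)/s_total^2)
= (10/9) * (1 - 13.05/52.17)
alpha = 0.8332

0.8332


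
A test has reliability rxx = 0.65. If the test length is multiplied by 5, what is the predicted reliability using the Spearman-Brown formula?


r_new = (n * rxx) / (1 + (n-1) * rxx)
r_new = (5 * 0.65) / (1 + 4 * 0.65)
r_new = 3.25 / 3.6
r_new = 0.9028

0.9028


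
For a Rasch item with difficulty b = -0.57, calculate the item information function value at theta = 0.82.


P = 1/(1+exp(-(0.82--0.57))) = 0.8006
I = P*(1-P) = 0.8006 * 0.1994
I = 0.1596

0.1596


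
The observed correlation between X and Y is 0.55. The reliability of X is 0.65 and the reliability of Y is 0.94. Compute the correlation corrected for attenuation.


r_corrected = rxy / sqrt(rxx * ryy)
= 0.55 / sqrt(0.65 * 0.94)
= 0.55 / sqrt(0.611)
= 0.55 / 0.781665
r_corrected = 0.7036

0.7036


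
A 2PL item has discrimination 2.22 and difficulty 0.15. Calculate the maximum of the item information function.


For 2PL, max info at theta = b = 0.15
I_max = a^2 / 4 = 2.22^2 / 4
= 4.9284 / 4
I_max = 1.2321

1.2321


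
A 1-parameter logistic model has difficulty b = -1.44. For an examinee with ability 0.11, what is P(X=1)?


theta - b = 0.11 - -1.44 = 1.55
exp(-(theta - b)) = exp(-1.55) = 0.2122
P = 1 / (1 + 0.2122)
P = 0.8249

0.8249


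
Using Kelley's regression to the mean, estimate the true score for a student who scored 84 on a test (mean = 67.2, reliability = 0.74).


T_est = rxx * X + (1 - rxx) * mean
T_est = 0.74 * 84 + 0.26 * 67.2
T_est = 62.16 + 17.472
T_est = 79.632

79.632


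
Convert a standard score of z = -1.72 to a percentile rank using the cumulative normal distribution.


CDF(z) = 0.5 * (1 + erf(z/sqrt(2)))
erf(-1.2162) = -0.9146
CDF = 0.0427
Percentile rank = 0.0427 * 100 = 4.27

4.27


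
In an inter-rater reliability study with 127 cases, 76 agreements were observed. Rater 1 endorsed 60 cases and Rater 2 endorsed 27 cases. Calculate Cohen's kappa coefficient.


P_o = 76/127 = 0.598425
P_e = (60*27 + 67*100) / 16129 = 0.515841
kappa = (P_o - P_e) / (1 - P_e)
kappa = (0.598425 - 0.515841) / (1 - 0.515841)
kappa = 0.1706

0.1706


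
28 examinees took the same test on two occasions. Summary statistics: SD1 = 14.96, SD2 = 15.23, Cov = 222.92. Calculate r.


r = cov(X,Y) / (SD_X * SD_Y)
r = 222.92 / (14.96 * 15.23)
r = 222.92 / 227.8408
r = 0.9784

0.9784


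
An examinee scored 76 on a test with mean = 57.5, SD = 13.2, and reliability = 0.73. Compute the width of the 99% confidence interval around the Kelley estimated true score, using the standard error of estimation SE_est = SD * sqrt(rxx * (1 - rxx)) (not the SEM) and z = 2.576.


True score estimate = 0.73*76 + 0.27*57.5 = 71.005
SE_est = SD * sqrt(rxx * (1 - rxx)) = 13.2 * sqrt(0.73 * 0.27) = 13.2 * sqrt(0.1971) = 5.860265
CI = T_est +/- z * SE_est, so width = 2 * z * SE_est = 2 * 2.576 * 5.860265
Width = 30.1921

30.1921


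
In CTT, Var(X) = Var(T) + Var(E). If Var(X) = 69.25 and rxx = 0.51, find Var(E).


var_true = rxx * var_obs = 0.51 * 69.25 = 35.3175
var_error = var_obs - var_true
var_error = 69.25 - 35.3175
var_error = 33.9325

33.9325


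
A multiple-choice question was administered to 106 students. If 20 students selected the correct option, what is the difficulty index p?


Item difficulty p = number correct / total examinees
p = 20 / 106
p = 0.1887

0.1887


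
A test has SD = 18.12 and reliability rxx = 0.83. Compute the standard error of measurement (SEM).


SEM = SD * sqrt(1 - rxx)
SEM = 18.12 * sqrt(1 - 0.83)
SEM = 18.12 * sqrt(0.17) = 18.12 * 0.412311
SEM = 7.4711

7.4711


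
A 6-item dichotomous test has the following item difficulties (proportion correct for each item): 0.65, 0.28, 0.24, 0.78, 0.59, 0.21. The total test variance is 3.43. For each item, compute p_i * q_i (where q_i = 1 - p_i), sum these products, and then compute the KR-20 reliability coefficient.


For each item, compute p_i * q_i:
  Item 1: 0.65 * 0.35 = 0.2275
  Item 2: 0.28 * 0.72 = 0.2016
  Item 3: 0.24 * 0.76 = 0.1824
  Item 4: 0.78 * 0.22 = 0.1716
  Item 5: 0.59 * 0.41 = 0.2419
  Item 6: 0.21 * 0.79 = 0.1659
Sum(p_i * q_i) = 0.2275 + 0.2016 + 0.1824 + 0.1716 + 0.2419 + 0.1659 = 1.1909
KR-20 = (k/(k-1)) * (1 - Sum(p_i*q_i) / Var_total)
= (6/5) * (1 - 1.1909/3.43)
= 1.2 * 0.6528
KR-20 = 0.7834

0.7834


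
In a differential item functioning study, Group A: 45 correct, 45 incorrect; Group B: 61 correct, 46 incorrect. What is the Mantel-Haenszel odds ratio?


Odds_A = 45/45 = 1.0
Odds_B = 61/46 = 1.3261
OR = Odds_A / Odds_B = 1.0 / 1.3261
Exactly, OR = (45 * 46) / (45 * 61) = 2070 / 2745
OR = 0.7541

0.7541


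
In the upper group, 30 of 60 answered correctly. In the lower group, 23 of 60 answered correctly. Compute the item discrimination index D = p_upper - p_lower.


p_upper = 30/60 = 0.5
p_lower = 23/60 = 0.3833
D = 0.5 - 0.3833 = 0.1167

0.1167


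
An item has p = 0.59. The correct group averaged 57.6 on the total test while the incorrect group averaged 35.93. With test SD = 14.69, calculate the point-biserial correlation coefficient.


q = 1 - p = 0.41
rpb = ((M1 - M0) / SD) * sqrt(p * q)
rpb = ((57.6 - 35.93) / 14.69) * sqrt(0.59 * 0.41)
rpb = 0.7255

0.7255


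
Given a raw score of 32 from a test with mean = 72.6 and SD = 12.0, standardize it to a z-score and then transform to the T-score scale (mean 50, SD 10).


z = (X - mean) / SD = (32 - 72.6) / 12.0
z = -40.6 / 12.0
z = -3.3833
T-score = T = 50 + 10z
Carry z at full precision (z = -40.6 / 12.0) into the conversion:
T-score = 50 + 10 * (-40.6 / 12.0) = 50 + -406 / 12.0
T-score = 50 + -33.8333
T-score = 16.1667

16.1667


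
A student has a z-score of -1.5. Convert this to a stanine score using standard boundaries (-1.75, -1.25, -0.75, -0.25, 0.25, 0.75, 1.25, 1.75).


Stanine boundaries: [-1.75, -1.25, -0.75, -0.25, 0.25, 0.75, 1.25, 1.75]
z = -1.5
Check each boundary:
  z >= -1.75 -> could be stanine 2
  z < -1.25
  z < -0.75
  z < -0.25
  z < 0.25
  z < 0.75
  z < 1.25
  z < 1.75
Highest qualifying boundary gives stanine = 2

2


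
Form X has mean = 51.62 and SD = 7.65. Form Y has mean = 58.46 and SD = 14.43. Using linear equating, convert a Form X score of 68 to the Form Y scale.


slope = SD_Y / SD_X = 14.43 / 7.65 ~ 1.8863
intercept = mean_Y - slope * mean_X = 58.46 - (14.43 / 7.65) * 51.62 ~ -38.9095
Y = slope * X + intercept. To avoid rounding drift from the rounded slope/intercept, evaluate the equivalent form Y = mean_Y + SD_Y * (X - mean_X) / SD_X at full precision:
Y = 58.46 + 14.43 * (68 - 51.62) / 7.65
Y = 58.46 + 14.43 * 16.38 / 7.65
Y = 58.46 + 236.3634 / 7.65
Y = 58.46 + 30.8972
Y = 89.3572

89.3572


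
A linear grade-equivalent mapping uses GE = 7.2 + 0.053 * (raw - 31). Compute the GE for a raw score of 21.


raw - median = 21 - 31 = -10
slope * diff = 0.053 * -10 = -0.53
GE = 7.2 + -0.53
GE = 6.67

6.67


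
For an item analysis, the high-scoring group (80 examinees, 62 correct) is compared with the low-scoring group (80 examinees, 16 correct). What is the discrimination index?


p_upper = 62/80 = 0.775
p_lower = 16/80 = 0.2
D = 0.775 - 0.2 = 0.575

0.575


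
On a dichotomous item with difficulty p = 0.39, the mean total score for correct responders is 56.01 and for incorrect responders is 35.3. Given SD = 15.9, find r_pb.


q = 1 - p = 0.61
rpb = ((M1 - M0) / SD) * sqrt(p * q)
rpb = ((56.01 - 35.3) / 15.9) * sqrt(0.39 * 0.61)
rpb = 0.6353

0.6353


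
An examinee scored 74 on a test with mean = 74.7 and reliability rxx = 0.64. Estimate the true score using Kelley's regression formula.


T_est = rxx * X + (1 - rxx) * mean
T_est = 0.64 * 74 + 0.36 * 74.7
T_est = 47.36 + 26.892
T_est = 74.252

74.252


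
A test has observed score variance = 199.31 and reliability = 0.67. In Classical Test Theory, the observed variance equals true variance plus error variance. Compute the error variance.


var_true = rxx * var_obs = 0.67 * 199.31 = 133.5377
var_error = var_obs - var_true
var_error = 199.31 - 133.5377
var_error = 65.7723

65.7723


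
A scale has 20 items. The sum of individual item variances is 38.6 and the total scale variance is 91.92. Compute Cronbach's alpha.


alpha = (k/(k-1)) * (1 - sum(si^2)/s_total^2)
= (20/19) * (1 - 38.6/91.92)
alpha = 0.6106

0.6106


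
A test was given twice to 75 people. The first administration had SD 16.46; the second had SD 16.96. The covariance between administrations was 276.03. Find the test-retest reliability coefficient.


r = cov(X,Y) / (SD_X * SD_Y)
r = 276.03 / (16.46 * 16.96)
r = 276.03 / 279.1616
r = 0.9888

0.9888


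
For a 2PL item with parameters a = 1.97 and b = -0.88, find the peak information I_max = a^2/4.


For 2PL, max info at theta = b = -0.88
I_max = a^2 / 4 = 1.97^2 / 4
= 3.8809 / 4
I_max = 0.9702

0.9702


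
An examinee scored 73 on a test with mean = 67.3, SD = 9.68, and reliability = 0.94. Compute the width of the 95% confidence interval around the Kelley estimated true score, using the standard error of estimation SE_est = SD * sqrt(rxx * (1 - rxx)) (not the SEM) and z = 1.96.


True score estimate = 0.94*73 + 0.06*67.3 = 72.658
SE_est = SD * sqrt(rxx * (1 - rxx)) = 9.68 * sqrt(0.94 * 0.06) = 9.68 * sqrt(0.0564) = 2.298873
CI = T_est +/- z * SE_est, so width = 2 * z * SE_est = 2 * 1.96 * 2.298873
Width = 9.0116

9.0116


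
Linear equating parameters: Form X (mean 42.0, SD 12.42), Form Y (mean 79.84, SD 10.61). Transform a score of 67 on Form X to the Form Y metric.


slope = SD_Y / SD_X = 10.61 / 12.42 ~ 0.8543
intercept = mean_Y - slope * mean_X = 79.84 - (10.61 / 12.42) * 42.0 ~ 43.9608
Y = slope * X + intercept. To avoid rounding drift from the rounded slope/intercept, evaluate the equivalent form Y = mean_Y + SD_Y * (X - mean_X) / SD_X at full precision:
Y = 79.84 + 10.61 * (67 - 42.0) / 12.42
Y = 79.84 + 10.61 * 25.0 / 12.42
Y = 79.84 + 265.25 / 12.42
Y = 79.84 + 21.3567
Y = 101.1967

101.1967


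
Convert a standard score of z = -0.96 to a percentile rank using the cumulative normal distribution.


CDF(z) = 0.5 * (1 + erf(z/sqrt(2)))
erf(-0.6788) = -0.6629
CDF = 0.1685
Percentile rank = 0.1685 * 100 = 16.85

16.85


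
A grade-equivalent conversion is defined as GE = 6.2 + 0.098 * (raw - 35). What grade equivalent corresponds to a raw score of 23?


raw - median = 23 - 35 = -12
slope * diff = 0.098 * -12 = -1.176
GE = 6.2 + -1.176
GE = 5.024

5.024


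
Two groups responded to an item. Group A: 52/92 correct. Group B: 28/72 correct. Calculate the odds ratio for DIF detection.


Odds_A = 52/40 = 1.3
Odds_B = 28/44 = 0.6364
OR = Odds_A / Odds_B = 1.3 / 0.6364
Exactly, OR = (52 * 44) / (40 * 28) = 2288 / 1120
OR = 2.0429

2.0429


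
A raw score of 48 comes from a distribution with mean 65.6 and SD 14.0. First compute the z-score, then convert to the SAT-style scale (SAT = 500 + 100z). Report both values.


z = (X - mean) / SD = (48 - 65.6) / 14.0
z = -17.6 / 14.0
z = -1.2571
SAT-scale = SAT = 500 + 100z
Carry z at full precision (z = -17.6 / 14.0) into the conversion:
SAT-scale = 500 + 100 * (-17.6 / 14.0) = 500 + -1760 / 14.0
SAT-scale = 500 + -125.7143
SAT-scale = 374.2857

374.2857


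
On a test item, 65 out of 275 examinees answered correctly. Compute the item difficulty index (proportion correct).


Item difficulty p = number correct / total examinees
p = 65 / 275
p = 0.2364

0.2364


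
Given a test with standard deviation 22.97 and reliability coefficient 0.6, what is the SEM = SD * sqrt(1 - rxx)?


SEM = SD * sqrt(1 - rxx)
SEM = 22.97 * sqrt(1 - 0.6)
SEM = 22.97 * sqrt(0.4) = 22.97 * 0.632456
SEM = 14.5275

14.5275


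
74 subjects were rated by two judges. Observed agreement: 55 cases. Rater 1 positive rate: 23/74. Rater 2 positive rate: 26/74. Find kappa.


P_o = 55/74 = 0.743243
P_e = (23*26 + 51*48) / 5476 = 0.556245
kappa = (P_o - P_e) / (1 - P_e)
kappa = (0.743243 - 0.556245) / (1 - 0.556245)
kappa = 0.4214

0.4214


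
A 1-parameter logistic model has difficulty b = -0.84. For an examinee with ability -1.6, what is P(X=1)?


theta - b = -1.6 - -0.84 = -0.76
exp(-(theta - b)) = exp(0.76) = 2.1383
P = 1 / (1 + 2.1383)
P = 0.3186

0.3186


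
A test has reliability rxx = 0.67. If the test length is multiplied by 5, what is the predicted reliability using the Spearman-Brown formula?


r_new = (n * rxx) / (1 + (n-1) * rxx)
r_new = (5 * 0.67) / (1 + 4 * 0.67)
r_new = 3.35 / 3.68
r_new = 0.9103

0.9103


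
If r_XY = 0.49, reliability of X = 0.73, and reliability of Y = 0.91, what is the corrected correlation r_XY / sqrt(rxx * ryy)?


r_corrected = rxy / sqrt(rxx * ryy)
= 0.49 / sqrt(0.73 * 0.91)
= 0.49 / sqrt(0.6643)
= 0.49 / 0.815046
r_corrected = 0.6012

0.6012


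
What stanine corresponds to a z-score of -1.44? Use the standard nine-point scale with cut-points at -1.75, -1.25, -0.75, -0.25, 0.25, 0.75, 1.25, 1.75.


Stanine boundaries: [-1.75, -1.25, -0.75, -0.25, 0.25, 0.75, 1.25, 1.75]
z = -1.44
Check each boundary:
  z >= -1.75 -> could be stanine 2
  z < -1.25
  z < -0.75
  z < -0.25
  z < 0.25
  z < 0.75
  z < 1.25
  z < 1.75
Highest qualifying boundary gives stanine = 2

2


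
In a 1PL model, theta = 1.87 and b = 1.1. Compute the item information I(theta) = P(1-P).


P = 1/(1+exp(-(1.87-1.1))) = 0.6835
I = P*(1-P) = 0.6835 * 0.3165
I = 0.2163

0.2163


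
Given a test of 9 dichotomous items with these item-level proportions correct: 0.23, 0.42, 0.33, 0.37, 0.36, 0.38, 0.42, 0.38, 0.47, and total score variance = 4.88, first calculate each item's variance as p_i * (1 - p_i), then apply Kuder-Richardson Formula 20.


For each item, compute p_i * q_i:
  Item 1: 0.23 * 0.77 = 0.1771
  Item 2: 0.42 * 0.58 = 0.2436
  Item 3: 0.33 * 0.67 = 0.2211
  Item 4: 0.37 * 0.63 = 0.2331
  Item 5: 0.36 * 0.64 = 0.2304
  Item 6: 0.38 * 0.62 = 0.2356
  Item 7: 0.42 * 0.58 = 0.2436
  Item 8: 0.38 * 0.62 = 0.2356
  Item 9: 0.47 * 0.53 = 0.2491
Sum(p_i * q_i) = 0.1771 + 0.2436 + 0.2211 + 0.2331 + 0.2304 + 0.2356 + 0.2436 + 0.2356 + 0.2491 = 2.0692
KR-20 = (k/(k-1)) * (1 - Sum(p_i*q_i) / Var_total)
= (9/8) * (1 - 2.0692/4.88)
= 1.125 * 0.576
KR-20 = 0.648

0.648


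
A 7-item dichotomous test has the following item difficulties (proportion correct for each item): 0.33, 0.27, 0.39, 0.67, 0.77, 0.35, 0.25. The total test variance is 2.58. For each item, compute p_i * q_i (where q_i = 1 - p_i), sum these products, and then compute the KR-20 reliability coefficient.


For each item, compute p_i * q_i:
  Item 1: 0.33 * 0.67 = 0.2211
  Item 2: 0.27 * 0.73 = 0.1971
  Item 3: 0.39 * 0.61 = 0.2379
  Item 4: 0.67 * 0.33 = 0.2211
  Item 5: 0.77 * 0.23 = 0.1771
  Item 6: 0.35 * 0.65 = 0.2275
  Item 7: 0.25 * 0.75 = 0.1875
Sum(p_i * q_i) = 0.2211 + 0.1971 + 0.2379 + 0.2211 + 0.1771 + 0.2275 + 0.1875 = 1.4693
KR-20 = (k/(k-1)) * (1 - Sum(p_i*q_i) / Var_total)
= (7/6) * (1 - 1.4693/2.58)
= 1.1667 * 0.4305
KR-20 = 0.5023

0.5023


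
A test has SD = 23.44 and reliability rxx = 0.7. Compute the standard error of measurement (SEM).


SEM = SD * sqrt(1 - rxx)
SEM = 23.44 * sqrt(1 - 0.7)
SEM = 23.44 * sqrt(0.3) = 23.44 * 0.547723
SEM = 12.8386

12.8386


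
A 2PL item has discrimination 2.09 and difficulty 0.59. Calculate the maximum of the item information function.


For 2PL, max info at theta = b = 0.59
I_max = a^2 / 4 = 2.09^2 / 4
= 4.3681 / 4
I_max = 1.092

1.092


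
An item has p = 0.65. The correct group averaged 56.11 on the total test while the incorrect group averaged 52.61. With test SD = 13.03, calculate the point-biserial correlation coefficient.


q = 1 - p = 0.35
rpb = ((M1 - M0) / SD) * sqrt(p * q)
rpb = ((56.11 - 52.61) / 13.03) * sqrt(0.65 * 0.35)
rpb = 0.1281

0.1281


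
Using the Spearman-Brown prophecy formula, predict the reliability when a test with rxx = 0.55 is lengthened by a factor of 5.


r_new = (n * rxx) / (1 + (n-1) * rxx)
r_new = (5 * 0.55) / (1 + 4 * 0.55)
r_new = 2.75 / 3.2
r_new = 0.8594

0.8594


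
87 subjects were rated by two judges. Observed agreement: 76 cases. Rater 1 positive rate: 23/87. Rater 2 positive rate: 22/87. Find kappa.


P_o = 76/87 = 0.873563
P_e = (23*22 + 64*65) / 7569 = 0.616462
kappa = (P_o - P_e) / (1 - P_e)
kappa = (0.873563 - 0.616462) / (1 - 0.616462)
kappa = 0.6703

0.6703


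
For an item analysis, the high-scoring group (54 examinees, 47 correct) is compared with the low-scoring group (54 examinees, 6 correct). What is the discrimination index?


p_upper = 47/54 = 0.8704
p_lower = 6/54 = 0.1111
D = 0.8704 - 0.1111 = 0.7593

0.7593


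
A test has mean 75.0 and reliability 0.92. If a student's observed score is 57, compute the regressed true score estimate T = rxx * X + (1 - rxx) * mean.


T_est = rxx * X + (1 - rxx) * mean
T_est = 0.92 * 57 + 0.08 * 75.0
T_est = 52.44 + 6.0
T_est = 58.44

58.44


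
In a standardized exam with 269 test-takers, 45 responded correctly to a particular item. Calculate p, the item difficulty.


Item difficulty p = number correct / total examinees
p = 45 / 269
p = 0.1673

0.1673


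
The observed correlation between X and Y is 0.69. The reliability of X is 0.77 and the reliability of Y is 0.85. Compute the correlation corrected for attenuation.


r_corrected = rxy / sqrt(rxx * ryy)
= 0.69 / sqrt(0.77 * 0.85)
= 0.69 / sqrt(0.6545)
= 0.69 / 0.809012
r_corrected = 0.8529

0.8529


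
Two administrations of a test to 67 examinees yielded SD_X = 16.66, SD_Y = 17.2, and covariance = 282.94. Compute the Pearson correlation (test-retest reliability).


r = cov(X,Y) / (SD_X * SD_Y)
r = 282.94 / (16.66 * 17.2)
r = 282.94 / 286.552
r = 0.9874

0.9874
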